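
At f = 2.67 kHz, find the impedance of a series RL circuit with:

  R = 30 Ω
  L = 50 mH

Step 1 — Angular frequency: ω = 2π·f = 2π·2670 = 1.678e+04 rad/s.
Step 2 — Component impedances:
  R: Z = R = 30 Ω
  L: Z = jωL = j·1.678e+04·0.05 = 0 + j838.8 Ω
Step 3 — Series combination: Z_total = R + L = 30 + j838.8 Ω = 839.3∠88.0° Ω.

Z = 30 + j838.8 Ω = 839.3∠88.0° Ω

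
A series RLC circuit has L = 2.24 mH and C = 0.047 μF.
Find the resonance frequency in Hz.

Step 1 — Resonance condition Im(Z)=0 gives ω₀ = 1/√(LC).
Step 2 — ω₀ = 1/√(0.00224·4.7e-08) = 9.746e+04 rad/s.
Step 3 — f₀ = ω₀/(2π) = 1.551e+04 Hz.

f₀ = 1.551e+04 Hz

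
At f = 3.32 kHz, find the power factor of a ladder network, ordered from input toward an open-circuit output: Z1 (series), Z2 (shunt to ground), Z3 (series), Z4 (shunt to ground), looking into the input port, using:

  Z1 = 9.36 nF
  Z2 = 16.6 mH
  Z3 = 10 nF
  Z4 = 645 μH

Step 1 — Angular frequency: ω = 2π·f = 2π·3320 = 2.086e+04 rad/s.
Step 2 — Component impedances:
  Z1: Z = 1/(jωC) = -j/(ω·C) = 0 - j5122 Ω
  Z2: Z = jωL = j·2.086e+04·0.0166 = 0 + j346.3 Ω
  Z3: Z = 1/(jωC) = -j/(ω·C) = 0 - j4794 Ω
  Z4: Z = jωL = j·2.086e+04·0.000645 = 0 + j13.45 Ω
Step 3 — Ladder network (open output): work backward from the far end, alternating series and parallel combinations. Z_in = 0 - j4748 Ω = 4748∠-90.0° Ω.
Step 4 — Power factor: PF = cos(φ) = Re(Z)/|Z| = 0/4748 = 0.
Step 5 — Type: Im(Z) = -4748 ⇒ leading (phase φ = -90.0°).

PF = 0 (leading, φ = -90.0°)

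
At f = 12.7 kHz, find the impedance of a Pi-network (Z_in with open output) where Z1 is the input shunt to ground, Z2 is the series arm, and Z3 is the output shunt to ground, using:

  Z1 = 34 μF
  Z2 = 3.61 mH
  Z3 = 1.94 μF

Step 1 — Angular frequency: ω = 2π·f = 2π·1.27e+04 = 7.98e+04 rad/s.
Step 2 — Component impedances:
  Z1: Z = 1/(jωC) = -j/(ω·C) = 0 - j0.3686 Ω
  Z2: Z = jωL = j·7.98e+04·0.00361 = 0 + j288.1 Ω
  Z3: Z = 1/(jωC) = -j/(ω·C) = 0 - j6.46 Ω
Step 3 — With open output, the series arm Z2 and the output shunt Z3 appear in series to ground: Z2 + Z3 = 0 + j281.6 Ω.
Step 4 — Parallel with input shunt Z1: Z_in = Z1 || (Z2 + Z3) = 0 - j0.3691 Ω = 0.3691∠-90.0° Ω.

Z = 0 - j0.3691 Ω = 0.3691∠-90.0° Ω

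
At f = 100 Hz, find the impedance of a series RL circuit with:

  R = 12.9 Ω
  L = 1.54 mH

Step 1 — Angular frequency: ω = 2π·f = 2π·100 = 628.3 rad/s.
Step 2 — Component impedances:
  R: Z = R = 12.9 Ω
  L: Z = jωL = j·628.3·0.00154 = 0 + j0.9676 Ω
Step 3 — Series combination: Z_total = R + L = 12.9 + j0.9676 Ω = 12.94∠4.3° Ω.

Z = 12.9 + j0.9676 Ω = 12.94∠4.3° Ω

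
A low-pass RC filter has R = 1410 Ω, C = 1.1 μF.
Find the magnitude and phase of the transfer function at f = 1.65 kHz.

Step 1 — Angular frequency: ω = 2π·1650 = 1.037e+04 rad/s.
Step 2 — Transfer function: H(jω) = 1/(1 + jωRC).
Step 3 — Denominator: 1 + jωRC = 1 + j·1.037e+04·1410·1.1e-06 = 1 + j16.08.
Step 4 — H = 0.003853 - j0.06195.
Step 5 — Magnitude: |H| = 0.06207 (-24.1 dB); phase: φ = -86.4°.

|H| = 0.06207 (-24.1 dB), φ = -86.4°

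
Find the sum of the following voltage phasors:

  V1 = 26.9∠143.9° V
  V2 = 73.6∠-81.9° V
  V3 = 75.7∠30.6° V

Step 1 — Convert each phasor to rectangular form:
  V1 = 26.9·(cos(143.9°) + j·sin(143.9°)) = -21.73 + j15.85 V
  V2 = 73.6·(cos(-81.9°) + j·sin(-81.9°)) = 10.37 - j72.87 V
  V3 = 75.7·(cos(30.6°) + j·sin(30.6°)) = 65.16 + j38.53 V
Step 2 — Sum components: V_total = 53.79 - j18.48 V.
Step 3 — Convert to polar: |V_total| = 56.88 V, ∠V_total = -19.0°.

V_total = 56.88∠-19.0° V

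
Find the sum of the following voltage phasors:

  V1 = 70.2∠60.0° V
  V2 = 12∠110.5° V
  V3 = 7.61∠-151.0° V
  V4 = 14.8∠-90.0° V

Step 1 — Convert each phasor to rectangular form:
  V1 = 70.2·(cos(60.0°) + j·sin(60.0°)) = 35.1 + j60.79 V
  V2 = 12·(cos(110.5°) + j·sin(110.5°)) = -4.202 + j11.24 V
  V3 = 7.61·(cos(-151.0°) + j·sin(-151.0°)) = -6.656 - j3.689 V
  V4 = 14.8·(cos(-90.0°) + j·sin(-90.0°)) = 0 - j14.8 V
Step 2 — Sum components: V_total = 24.24 + j53.55 V.
Step 3 — Convert to polar: |V_total| = 58.78 V, ∠V_total = 65.6°.

V_total = 58.78∠65.6° V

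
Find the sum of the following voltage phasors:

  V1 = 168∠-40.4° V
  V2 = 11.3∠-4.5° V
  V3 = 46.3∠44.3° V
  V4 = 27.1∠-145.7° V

Step 1 — Convert each phasor to rectangular form:
  V1 = 168·(cos(-40.4°) + j·sin(-40.4°)) = 127.9 - j108.9 V
  V2 = 11.3·(cos(-4.5°) + j·sin(-4.5°)) = 11.27 - j0.8866 V
  V3 = 46.3·(cos(44.3°) + j·sin(44.3°)) = 33.14 + j32.34 V
  V4 = 27.1·(cos(-145.7°) + j·sin(-145.7°)) = -22.39 - j15.27 V
Step 2 — Sum components: V_total = 150 - j92.71 V.
Step 3 — Convert to polar: |V_total| = 176.3 V, ∠V_total = -31.7°.

V_total = 176.3∠-31.7° V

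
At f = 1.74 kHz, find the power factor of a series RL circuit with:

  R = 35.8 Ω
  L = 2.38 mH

Step 1 — Angular frequency: ω = 2π·f = 2π·1740 = 1.093e+04 rad/s.
Step 2 — Component impedances:
  R: Z = R = 35.8 Ω
  L: Z = jωL = j·1.093e+04·0.00238 = 0 + j26.02 Ω
Step 3 — Series combination: Z_total = R + L = 35.8 + j26.02 Ω = 44.26∠36.0° Ω.
Step 4 — Power factor: PF = cos(φ) = Re(Z)/|Z| = 35.8/44.26 = 0.8089.
Step 5 — Type: Im(Z) = 26.02 ⇒ lagging (phase φ = 36.0°).

PF = 0.8089 (lagging, φ = 36.0°)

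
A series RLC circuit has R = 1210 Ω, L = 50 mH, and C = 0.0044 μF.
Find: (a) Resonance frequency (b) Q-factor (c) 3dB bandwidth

Step 1 — Resonance: ω₀ = 1/√(LC) = 1/√(0.05·4.4e-09) = 6.742e+04 rad/s.
Step 2 — f₀ = ω₀/(2π) = 1.073e+04 Hz.
Step 3 — Series Q: Q = ω₀L/R = 6.742e+04·0.05/1210 = 2.786.
Step 4 — Bandwidth: Δω = ω₀/Q = 2.42e+04 rad/s; BW = Δω/(2π) = 3852 Hz.

(a) f₀ = 1.073e+04 Hz  (b) Q = 2.786  (c) BW = 3852 Hz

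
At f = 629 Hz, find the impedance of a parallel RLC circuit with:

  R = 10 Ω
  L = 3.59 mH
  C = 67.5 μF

Step 1 — Angular frequency: ω = 2π·f = 2π·629 = 3952 rad/s.
Step 2 — Component impedances:
  R: Z = R = 10 Ω
  L: Z = jωL = j·3952·0.00359 = 0 + j14.19 Ω
  C: Z = 1/(jωC) = -j/(ω·C) = 0 - j3.749 Ω
Step 3 — Parallel combination: 1/Z_total = 1/R + 1/L + 1/C; Z_total = 2.061 - j4.045 Ω = 4.539∠-63.0° Ω.

Z = 2.061 - j4.045 Ω = 4.539∠-63.0° Ω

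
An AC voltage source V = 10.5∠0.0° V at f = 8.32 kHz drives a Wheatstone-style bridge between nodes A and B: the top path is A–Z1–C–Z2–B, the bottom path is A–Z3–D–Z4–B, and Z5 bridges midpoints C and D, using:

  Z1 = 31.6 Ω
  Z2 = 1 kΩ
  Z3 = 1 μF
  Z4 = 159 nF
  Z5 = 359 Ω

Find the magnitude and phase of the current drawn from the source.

Step 1 — Angular frequency: ω = 2π·f = 2π·8320 = 5.228e+04 rad/s.
Step 2 — Component impedances:
  Z1: Z = R = 31.6 Ω
  Z2: Z = R = 1000 Ω
  Z3: Z = 1/(jωC) = -j/(ω·C) = 0 - j19.13 Ω
  Z4: Z = 1/(jωC) = -j/(ω·C) = 0 - j120.3 Ω
  Z5: Z = R = 359 Ω
Step 3 — Bridge requires nodal analysis (the Z5 bridge couples midpoints C and D, so the two paths cannot be reduced to a simple series/parallel combination). Setting node B to ground and injecting 1 A at node A, the 3-node admittance system at A, C, D solves to V_A = Z_AB = 19.04 - j136.8 Ω = 138.1∠-82.1° Ω.
Step 4 — Source phasor: V = 10.5∠0.0° V = 10.5 V.
Step 5 — Ohm's law: I = V / Z_total = (10.5) / (19.04 - j136.8) = 0.01048 + j0.07531 A.
Step 6 — Convert to polar: |I| = 0.07604 A, ∠I = 82.1°.

I = 0.07604∠82.1° A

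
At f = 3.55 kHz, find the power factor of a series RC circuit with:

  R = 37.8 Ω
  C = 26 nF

Step 1 — Angular frequency: ω = 2π·f = 2π·3550 = 2.231e+04 rad/s.
Step 2 — Component impedances:
  R: Z = R = 37.8 Ω
  C: Z = 1/(jωC) = -j/(ω·C) = 0 - j1724 Ω
Step 3 — Series combination: Z_total = R + C = 37.8 - j1724 Ω = 1725∠-88.7° Ω.
Step 4 — Power factor: PF = cos(φ) = Re(Z)/|Z| = 37.8/1724.7 = 0.02192.
Step 5 — Type: Im(Z) = -1724 ⇒ leading (phase φ = -88.7°).

PF = 0.02192 (leading, φ = -88.7°)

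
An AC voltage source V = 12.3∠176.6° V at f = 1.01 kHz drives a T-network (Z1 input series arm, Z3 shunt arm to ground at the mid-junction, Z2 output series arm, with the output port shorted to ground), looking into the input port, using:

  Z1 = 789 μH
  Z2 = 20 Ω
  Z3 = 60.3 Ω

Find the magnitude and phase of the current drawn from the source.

Step 1 — Angular frequency: ω = 2π·f = 2π·1010 = 6346 rad/s.
Step 2 — Component impedances:
  Z1: Z = jωL = j·6346·0.000789 = 0 + j5.007 Ω
  Z2: Z = R = 20 Ω
  Z3: Z = R = 60.3 Ω
Step 3 — With the output port shorted to ground, the output series arm Z2 runs from the junction to ground; the shunt arm Z3 also runs from the junction to ground. They appear in parallel: Z3 || Z2 = 15.02 Ω.
Step 4 — Series with input arm Z1: Z_in = Z1 + (Z3 || Z2) = 15.02 + j5.007 Ω = 15.83∠18.4° Ω.
Step 5 — Source phasor: V = 12.3∠176.6° V = -12.28 + j0.7295 V.
Step 6 — Ohm's law: I = V / Z_total = (-12.28 + j0.7295) / (15.02 + j5.007) = -0.7212 + j0.289 A.
Step 7 — Convert to polar: |I| = 0.7769 A, ∠I = 158.2°.

I = 0.7769∠158.2° A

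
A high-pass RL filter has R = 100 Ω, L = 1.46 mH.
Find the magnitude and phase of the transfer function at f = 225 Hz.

Step 1 — Angular frequency: ω = 2π·225 = 1414 rad/s.
Step 2 — Transfer function: H(jω) = jωL/(R + jωL).
Step 3 — Numerator jωL = j·2.064; denominator R + jωL = 100 + j2.064.
Step 4 — H = 0.0004258 + j0.02063.
Step 5 — Magnitude: |H| = 0.02064 (-33.7 dB); phase: φ = 88.8°.

|H| = 0.02064 (-33.7 dB), φ = 88.8°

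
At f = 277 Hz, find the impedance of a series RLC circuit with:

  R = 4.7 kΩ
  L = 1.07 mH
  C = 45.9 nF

Step 1 — Angular frequency: ω = 2π·f = 2π·277 = 1740 rad/s.
Step 2 — Component impedances:
  R: Z = R = 4700 Ω
  L: Z = jωL = j·1740·0.00107 = 0 + j1.862 Ω
  C: Z = 1/(jωC) = -j/(ω·C) = 0 - j1.252e+04 Ω
Step 3 — Series combination: Z_total = R + L + C = 4700 - j1.252e+04 Ω = 1.337e+04∠-69.4° Ω.

Z = 4700 - j1.252e+04 Ω = 1.337e+04∠-69.4° Ω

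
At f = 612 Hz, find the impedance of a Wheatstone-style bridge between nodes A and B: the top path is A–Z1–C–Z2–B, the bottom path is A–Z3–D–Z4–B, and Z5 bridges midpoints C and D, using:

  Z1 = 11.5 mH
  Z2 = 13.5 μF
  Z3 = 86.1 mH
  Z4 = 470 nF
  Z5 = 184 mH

Step 1 — Angular frequency: ω = 2π·f = 2π·612 = 3845 rad/s.
Step 2 — Component impedances:
  Z1: Z = jωL = j·3845·0.0115 = 0 + j44.22 Ω
  Z2: Z = 1/(jωC) = -j/(ω·C) = 0 - j19.26 Ω
  Z3: Z = jωL = j·3845·0.0861 = 0 + j331.1 Ω
  Z4: Z = 1/(jωC) = -j/(ω·C) = 0 - j553.3 Ω
  Z5: Z = jωL = j·3845·0.184 = 0 + j707.5 Ω
Step 3 — Bridge requires nodal analysis (the Z5 bridge couples midpoints C and D, so the two paths cannot be reduced to a simple series/parallel combination). Setting node B to ground and injecting 1 A at node A, the 3-node admittance system at A, C, D solves to V_A = Z_AB = 0 + j23.44 Ω = 23.44∠90.0° Ω.

Z = 0 + j23.44 Ω = 23.44∠90.0° Ω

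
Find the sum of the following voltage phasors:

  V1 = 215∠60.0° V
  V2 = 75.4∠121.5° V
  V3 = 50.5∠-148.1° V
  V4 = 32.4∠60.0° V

Step 1 — Convert each phasor to rectangular form:
  V1 = 215·(cos(60.0°) + j·sin(60.0°)) = 107.5 + j186.2 V
  V2 = 75.4·(cos(121.5°) + j·sin(121.5°)) = -39.4 + j64.29 V
  V3 = 50.5·(cos(-148.1°) + j·sin(-148.1°)) = -42.87 - j26.69 V
  V4 = 32.4·(cos(60.0°) + j·sin(60.0°)) = 16.2 + j28.06 V
Step 2 — Sum components: V_total = 41.43 + j251.9 V.
Step 3 — Convert to polar: |V_total| = 255.2 V, ∠V_total = 80.7°.

V_total = 255.2∠80.7° V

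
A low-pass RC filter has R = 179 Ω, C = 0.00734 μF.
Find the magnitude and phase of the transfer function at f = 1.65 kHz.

Step 1 — Angular frequency: ω = 2π·1650 = 1.037e+04 rad/s.
Step 2 — Transfer function: H(jω) = 1/(1 + jωRC).
Step 3 — Denominator: 1 + jωRC = 1 + j·1.037e+04·179·7.34e-09 = 1 + j0.01362.
Step 4 — H = 0.9998 - j0.01362.
Step 5 — Magnitude: |H| = 0.9999 (-0.0 dB); phase: φ = -0.8°.

|H| = 0.9999 (-0.0 dB), φ = -0.8°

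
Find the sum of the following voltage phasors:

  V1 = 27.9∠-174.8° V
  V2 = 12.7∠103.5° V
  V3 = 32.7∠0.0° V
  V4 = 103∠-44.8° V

Step 1 — Convert each phasor to rectangular form:
  V1 = 27.9·(cos(-174.8°) + j·sin(-174.8°)) = -27.79 - j2.529 V
  V2 = 12.7·(cos(103.5°) + j·sin(103.5°)) = -2.965 + j12.35 V
  V3 = 32.7·(cos(0.0°) + j·sin(0.0°)) = 32.7 V
  V4 = 103·(cos(-44.8°) + j·sin(-44.8°)) = 73.09 - j72.58 V
Step 2 — Sum components: V_total = 75.04 - j62.76 V.
Step 3 — Convert to polar: |V_total| = 97.82 V, ∠V_total = -39.9°.

V_total = 97.82∠-39.9° V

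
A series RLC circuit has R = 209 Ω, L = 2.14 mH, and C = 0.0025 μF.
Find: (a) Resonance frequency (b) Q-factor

Step 1 — Resonance condition Im(Z)=0 gives ω₀ = 1/√(LC).
Step 2 — ω₀ = 1/√(0.00214·2.5e-09) = 4.323e+05 rad/s.
Step 3 — f₀ = ω₀/(2π) = 6.881e+04 Hz.
Step 4 — Series Q: Q = ω₀L/R = 4.323e+05·0.00214/209 = 4.427.

(a) f₀ = 6.881e+04 Hz  (b) Q = 4.427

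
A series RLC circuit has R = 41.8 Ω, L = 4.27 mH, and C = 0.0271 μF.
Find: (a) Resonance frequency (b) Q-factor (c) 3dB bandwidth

Step 1 — Resonance condition Im(Z)=0 gives ω₀ = 1/√(LC).
Step 2 — ω₀ = 1/√(0.00427·2.71e-08) = 9.296e+04 rad/s.
Step 3 — f₀ = ω₀/(2π) = 1.48e+04 Hz.
Step 4 — Series Q: Q = ω₀L/R = 9.296e+04·0.00427/41.8 = 9.496.
Step 5 — 3dB bandwidth: Δω = ω₀/Q = 9789 rad/s; BW = Δω/(2π) = 1558 Hz.

(a) f₀ = 1.48e+04 Hz  (b) Q = 9.496  (c) BW = 1558 Hz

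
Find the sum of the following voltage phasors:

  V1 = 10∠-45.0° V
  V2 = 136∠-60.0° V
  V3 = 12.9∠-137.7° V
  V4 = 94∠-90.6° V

Step 1 — Convert each phasor to rectangular form:
  V1 = 10·(cos(-45.0°) + j·sin(-45.0°)) = 7.071 - j7.071 V
  V2 = 136·(cos(-60.0°) + j·sin(-60.0°)) = 68 - j117.8 V
  V3 = 12.9·(cos(-137.7°) + j·sin(-137.7°)) = -9.541 - j8.682 V
  V4 = 94·(cos(-90.6°) + j·sin(-90.6°)) = -0.9843 - j93.99 V
Step 2 — Sum components: V_total = 64.55 - j227.5 V.
Step 3 — Convert to polar: |V_total| = 236.5 V, ∠V_total = -74.2°.

V_total = 236.5∠-74.2° V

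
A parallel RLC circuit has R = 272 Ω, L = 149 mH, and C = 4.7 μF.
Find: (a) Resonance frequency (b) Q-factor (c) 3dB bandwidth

Step 1 — Resonance: ω₀ = 1/√(LC) = 1/√(0.149·4.7e-06) = 1195 rad/s.
Step 2 — f₀ = ω₀/(2π) = 190.2 Hz.
Step 3 — Parallel Q: Q = R/(ω₀L) = 272/(1195·0.149) = 1.528.
Step 4 — Bandwidth: Δω = ω₀/Q = 782.2 rad/s; BW = Δω/(2π) = 124.5 Hz.

(a) f₀ = 190.2 Hz  (b) Q = 1.528  (c) BW = 124.5 Hz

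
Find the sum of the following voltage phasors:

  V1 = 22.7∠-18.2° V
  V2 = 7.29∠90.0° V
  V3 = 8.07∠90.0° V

Step 1 — Convert each phasor to rectangular form:
  V1 = 22.7·(cos(-18.2°) + j·sin(-18.2°)) = 21.56 - j7.09 V
  V2 = 7.29·(cos(90.0°) + j·sin(90.0°)) = 0 + j7.29 V
  V3 = 8.07·(cos(90.0°) + j·sin(90.0°)) = 0 + j8.07 V
Step 2 — Sum components: V_total = 21.56 + j8.27 V.
Step 3 — Convert to polar: |V_total| = 23.1 V, ∠V_total = 21.0°.

V_total = 23.1∠21.0° V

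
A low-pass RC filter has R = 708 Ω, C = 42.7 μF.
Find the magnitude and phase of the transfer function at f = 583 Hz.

Step 1 — Angular frequency: ω = 2π·583 = 3663 rad/s.
Step 2 — Transfer function: H(jω) = 1/(1 + jωRC).
Step 3 — Denominator: 1 + jωRC = 1 + j·3663·708·4.27e-05 = 1 + j110.7.
Step 4 — H = 8.154e-05 - j0.009029.
Step 5 — Magnitude: |H| = 0.00903 (-40.9 dB); phase: φ = -89.5°.

|H| = 0.00903 (-40.9 dB), φ = -89.5°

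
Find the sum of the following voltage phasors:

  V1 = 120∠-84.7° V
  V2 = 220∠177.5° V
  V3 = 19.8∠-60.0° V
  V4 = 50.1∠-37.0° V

Step 1 — Convert each phasor to rectangular form:
  V1 = 120·(cos(-84.7°) + j·sin(-84.7°)) = 11.08 - j119.5 V
  V2 = 220·(cos(177.5°) + j·sin(177.5°)) = -219.8 + j9.596 V
  V3 = 19.8·(cos(-60.0°) + j·sin(-60.0°)) = 9.9 - j17.15 V
  V4 = 50.1·(cos(-37.0°) + j·sin(-37.0°)) = 40.01 - j30.15 V
Step 2 — Sum components: V_total = -158.8 - j157.2 V.
Step 3 — Convert to polar: |V_total| = 223.4 V, ∠V_total = -135.3°.

V_total = 223.4∠-135.3° V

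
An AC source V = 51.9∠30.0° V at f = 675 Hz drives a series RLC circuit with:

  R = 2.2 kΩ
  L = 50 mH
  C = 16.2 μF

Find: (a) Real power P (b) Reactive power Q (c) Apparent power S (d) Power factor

Step 1 — Angular frequency: ω = 2π·f = 2π·675 = 4241 rad/s.
Step 2 — Component impedances:
  R: Z = R = 2200 Ω
  L: Z = jωL = j·4241·0.05 = 0 + j212.1 Ω
  C: Z = 1/(jωC) = -j/(ω·C) = 0 - j14.55 Ω
Step 3 — Series combination: Z_total = R + L + C = 2200 + j197.5 Ω = 2209∠5.1° Ω.
Step 4 — Source phasor: V = 51.9∠30.0° V = 44.95 + j25.95 V.
Step 5 — Current: I = V / Z = 0.02132 + j0.009882 A = 0.0235∠24.9° A.
Step 6 — Complex power: S = V·I* = 1.215 + j0.109 VA.
Step 7 — Real power: P = Re(S) = 1.215 W.
Step 8 — Reactive power: Q = Im(S) = 0.109 VAR.
Step 9 — Apparent power: |S| = 1.219 VA.
Step 10 — Power factor: PF = P/|S| = 0.996 (lagging).

(a) P = 1.215 W  (b) Q = 0.109 VAR  (c) S = 1.219 VA  (d) PF = 0.996 (lagging)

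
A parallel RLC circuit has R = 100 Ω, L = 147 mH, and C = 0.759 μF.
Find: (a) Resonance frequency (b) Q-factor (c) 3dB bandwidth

Step 1 — Resonance: ω₀ = 1/√(LC) = 1/√(0.147·7.59e-07) = 2994 rad/s.
Step 2 — f₀ = ω₀/(2π) = 476.5 Hz.
Step 3 — Parallel Q: Q = R/(ω₀L) = 100/(2994·0.147) = 0.2272.
Step 4 — Bandwidth: Δω = ω₀/Q = 1.318e+04 rad/s; BW = Δω/(2π) = 2097 Hz.

(a) f₀ = 476.5 Hz  (b) Q = 0.2272  (c) BW = 2097 Hz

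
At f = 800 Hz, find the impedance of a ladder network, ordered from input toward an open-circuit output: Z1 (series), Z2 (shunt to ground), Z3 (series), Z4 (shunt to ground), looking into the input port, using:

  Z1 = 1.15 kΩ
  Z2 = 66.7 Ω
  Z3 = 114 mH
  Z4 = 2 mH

Step 1 — Angular frequency: ω = 2π·f = 2π·800 = 5027 rad/s.
Step 2 — Component impedances:
  Z1: Z = R = 1150 Ω
  Z2: Z = R = 66.7 Ω
  Z3: Z = jωL = j·5027·0.114 = 0 + j573 Ω
  Z4: Z = jωL = j·5027·0.002 = 0 + j10.05 Ω
Step 3 — Ladder network (open output): work backward from the far end, alternating series and parallel combinations. Z_in = 1216 + j7.531 Ω = 1216∠0.4° Ω.

Z = 1216 + j7.531 Ω = 1216∠0.4° Ω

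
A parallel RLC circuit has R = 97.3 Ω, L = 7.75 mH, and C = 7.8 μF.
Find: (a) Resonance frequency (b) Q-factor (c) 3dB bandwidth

Step 1 — Resonance: ω₀ = 1/√(LC) = 1/√(0.00775·7.8e-06) = 4067 rad/s.
Step 2 — f₀ = ω₀/(2π) = 647.3 Hz.
Step 3 — Parallel Q: Q = R/(ω₀L) = 97.3/(4067·0.00775) = 3.087.
Step 4 — Bandwidth: Δω = ω₀/Q = 1318 rad/s; BW = Δω/(2π) = 209.7 Hz.

(a) f₀ = 647.3 Hz  (b) Q = 3.087  (c) BW = 209.7 Hz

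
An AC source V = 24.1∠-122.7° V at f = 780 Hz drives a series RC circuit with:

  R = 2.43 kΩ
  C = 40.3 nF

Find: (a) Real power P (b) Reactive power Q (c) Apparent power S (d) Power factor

Step 1 — Angular frequency: ω = 2π·f = 2π·780 = 4901 rad/s.
Step 2 — Component impedances:
  R: Z = R = 2430 Ω
  C: Z = 1/(jωC) = -j/(ω·C) = 0 - j5063 Ω
Step 3 — Series combination: Z_total = R + C = 2430 - j5063 Ω = 5616∠-64.4° Ω.
Step 4 — Source phasor: V = 24.1∠-122.7° V = -13.02 - j20.28 V.
Step 5 — Current: I = V / Z = 0.002252 - j0.003653 A = 0.004291∠-58.3° A.
Step 6 — Complex power: S = V·I* = 0.04475 - j0.09324 VA.
Step 7 — Real power: P = Re(S) = 0.04475 W.
Step 8 — Reactive power: Q = Im(S) = -0.09324 VAR.
Step 9 — Apparent power: |S| = 0.1034 VA.
Step 10 — Power factor: PF = P/|S| = 0.4327 (leading).

(a) P = 0.04475 W  (b) Q = -0.09324 VAR  (c) S = 0.1034 VA  (d) PF = 0.4327 (leading)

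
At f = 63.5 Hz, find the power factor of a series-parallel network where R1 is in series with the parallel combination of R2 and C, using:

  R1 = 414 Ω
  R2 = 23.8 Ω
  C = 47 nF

Step 1 — Angular frequency: ω = 2π·f = 2π·63.5 = 399 rad/s.
Step 2 — Component impedances:
  R1: Z = R = 414 Ω
  R2: Z = R = 23.8 Ω
  C: Z = 1/(jωC) = -j/(ω·C) = 0 - j5.333e+04 Ω
Step 3 — Parallel branch: R2 || C = 1/(1/R2 + 1/C) = 23.8 - j0.01062 Ω.
Step 4 — Series with R1: Z_total = R1 + (R2 || C) = 437.8 - j0.01062 Ω = 437.8∠-0.0° Ω.
Step 5 — Power factor: PF = cos(φ) = Re(Z)/|Z| = 437.8/437.8 = 1.
Step 6 — Type: Im(Z) = -0.01062 ⇒ leading (phase φ = -0.0°).

PF = 1 (leading, φ = -0.0°)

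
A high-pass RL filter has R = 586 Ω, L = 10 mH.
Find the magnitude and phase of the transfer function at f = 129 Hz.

Step 1 — Angular frequency: ω = 2π·129 = 810.5 rad/s.
Step 2 — Transfer function: H(jω) = jωL/(R + jωL).
Step 3 — Numerator jωL = j·8.105; denominator R + jωL = 586 + j8.105.
Step 4 — H = 0.0001913 + j0.01383.
Step 5 — Magnitude: |H| = 0.01383 (-37.2 dB); phase: φ = 89.2°.

|H| = 0.01383 (-37.2 dB), φ = 89.2°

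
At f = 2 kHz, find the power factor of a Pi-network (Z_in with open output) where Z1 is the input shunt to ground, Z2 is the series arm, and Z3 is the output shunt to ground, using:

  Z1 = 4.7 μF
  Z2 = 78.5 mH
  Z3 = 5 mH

Step 1 — Angular frequency: ω = 2π·f = 2π·2000 = 1.257e+04 rad/s.
Step 2 — Component impedances:
  Z1: Z = 1/(jωC) = -j/(ω·C) = 0 - j16.93 Ω
  Z2: Z = jωL = j·1.257e+04·0.0785 = 0 + j986.5 Ω
  Z3: Z = jωL = j·1.257e+04·0.005 = 0 + j62.83 Ω
Step 3 — With open output, the series arm Z2 and the output shunt Z3 appear in series to ground: Z2 + Z3 = 0 + j1049 Ω.
Step 4 — Parallel with input shunt Z1: Z_in = Z1 || (Z2 + Z3) = 0 - j17.21 Ω = 17.21∠-90.0° Ω.
Step 5 — Power factor: PF = cos(φ) = Re(Z)/|Z| = 0/17.21 = 0.
Step 6 — Type: Im(Z) = -17.21 ⇒ leading (phase φ = -90.0°).

PF = 0 (leading, φ = -90.0°)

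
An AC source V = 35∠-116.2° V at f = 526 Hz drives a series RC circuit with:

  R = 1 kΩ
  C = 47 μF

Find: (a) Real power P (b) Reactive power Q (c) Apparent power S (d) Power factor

Step 1 — Angular frequency: ω = 2π·f = 2π·526 = 3305 rad/s.
Step 2 — Component impedances:
  R: Z = R = 1000 Ω
  C: Z = 1/(jωC) = -j/(ω·C) = 0 - j6.438 Ω
Step 3 — Series combination: Z_total = R + C = 1000 - j6.438 Ω = 1000∠-0.4° Ω.
Step 4 — Source phasor: V = 35∠-116.2° V = -15.45 - j31.4 V.
Step 5 — Current: I = V / Z = -0.01525 - j0.0315 A = 0.035∠-115.8° A.
Step 6 — Complex power: S = V·I* = 1.225 - j0.007886 VA.
Step 7 — Real power: P = Re(S) = 1.225 W.
Step 8 — Reactive power: Q = Im(S) = -0.007886 VAR.
Step 9 — Apparent power: |S| = 1.225 VA.
Step 10 — Power factor: PF = P/|S| = 1 (leading).

(a) P = 1.225 W  (b) Q = -0.007886 VAR  (c) S = 1.225 VA  (d) PF = 1 (leading)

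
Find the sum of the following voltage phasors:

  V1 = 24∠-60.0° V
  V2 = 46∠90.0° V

Step 1 — Convert each phasor to rectangular form:
  V1 = 24·(cos(-60.0°) + j·sin(-60.0°)) = 12 - j20.78 V
  V2 = 46·(cos(90.0°) + j·sin(90.0°)) = 0 + j46 V
Step 2 — Sum components: V_total = 12 + j25.22 V.
Step 3 — Convert to polar: |V_total| = 27.93 V, ∠V_total = 64.6°.

V_total = 27.93∠64.6° V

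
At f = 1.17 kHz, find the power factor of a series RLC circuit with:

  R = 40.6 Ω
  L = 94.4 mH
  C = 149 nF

Step 1 — Angular frequency: ω = 2π·f = 2π·1170 = 7351 rad/s.
Step 2 — Component impedances:
  R: Z = R = 40.6 Ω
  L: Z = jωL = j·7351·0.0944 = 0 + j694 Ω
  C: Z = 1/(jωC) = -j/(ω·C) = 0 - j913 Ω
Step 3 — Series combination: Z_total = R + L + C = 40.6 - j219 Ω = 222.7∠-79.5° Ω.
Step 4 — Power factor: PF = cos(φ) = Re(Z)/|Z| = 40.6/222.7 = 0.1823.
Step 5 — Type: Im(Z) = -219 ⇒ leading (phase φ = -79.5°).

PF = 0.1823 (leading, φ = -79.5°)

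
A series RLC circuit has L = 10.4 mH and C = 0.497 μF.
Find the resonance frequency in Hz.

Step 1 — Resonance condition Im(Z)=0 gives ω₀ = 1/√(LC).
Step 2 — ω₀ = 1/√(0.0104·4.97e-07) = 1.391e+04 rad/s.
Step 3 — f₀ = ω₀/(2π) = 2214 Hz.

f₀ = 2214 Hz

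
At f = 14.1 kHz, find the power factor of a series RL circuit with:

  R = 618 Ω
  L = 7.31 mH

Step 1 — Angular frequency: ω = 2π·f = 2π·1.41e+04 = 8.859e+04 rad/s.
Step 2 — Component impedances:
  R: Z = R = 618 Ω
  L: Z = jωL = j·8.859e+04·0.00731 = 0 + j647.6 Ω
Step 3 — Series combination: Z_total = R + L = 618 + j647.6 Ω = 895.2∠46.3° Ω.
Step 4 — Power factor: PF = cos(φ) = Re(Z)/|Z| = 618/895.17 = 0.6904.
Step 5 — Type: Im(Z) = 647.6 ⇒ lagging (phase φ = 46.3°).

PF = 0.6904 (lagging, φ = 46.3°)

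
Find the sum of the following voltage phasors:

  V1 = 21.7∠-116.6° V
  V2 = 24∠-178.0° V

Step 1 — Convert each phasor to rectangular form:
  V1 = 21.7·(cos(-116.6°) + j·sin(-116.6°)) = -9.716 - j19.4 V
  V2 = 24·(cos(-178.0°) + j·sin(-178.0°)) = -23.99 - j0.8376 V
Step 2 — Sum components: V_total = -33.7 - j20.24 V.
Step 3 — Convert to polar: |V_total| = 39.31 V, ∠V_total = -149.0°.

V_total = 39.31∠-149.0° V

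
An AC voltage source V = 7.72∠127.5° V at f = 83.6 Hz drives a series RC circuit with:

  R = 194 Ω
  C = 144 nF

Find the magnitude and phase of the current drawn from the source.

Step 1 — Angular frequency: ω = 2π·f = 2π·83.6 = 525.3 rad/s.
Step 2 — Component impedances:
  R: Z = R = 194 Ω
  C: Z = 1/(jωC) = -j/(ω·C) = 0 - j1.322e+04 Ω
Step 3 — Series combination: Z_total = R + C = 194 - j1.322e+04 Ω = 1.322e+04∠-89.2° Ω.
Step 4 — Source phasor: V = 7.72∠127.5° V = -4.7 + j6.125 V.
Step 5 — Ohm's law: I = V / Z_total = (-4.7 + j6.125) / (194 - j1.322e+04) = -0.0004684 - j0.0003486 A.
Step 6 — Convert to polar: |I| = 0.0005839 A, ∠I = -143.3°.

I = 0.0005839∠-143.3° A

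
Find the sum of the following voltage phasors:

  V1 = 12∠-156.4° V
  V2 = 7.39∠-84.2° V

Step 1 — Convert each phasor to rectangular form:
  V1 = 12·(cos(-156.4°) + j·sin(-156.4°)) = -11 - j4.804 V
  V2 = 7.39·(cos(-84.2°) + j·sin(-84.2°)) = 0.7468 - j7.352 V
Step 2 — Sum components: V_total = -10.25 - j12.16 V.
Step 3 — Convert to polar: |V_total| = 15.9 V, ∠V_total = -130.1°.

V_total = 15.9∠-130.1° V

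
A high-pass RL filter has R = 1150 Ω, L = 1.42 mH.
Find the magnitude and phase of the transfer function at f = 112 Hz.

Step 1 — Angular frequency: ω = 2π·112 = 703.7 rad/s.
Step 2 — Transfer function: H(jω) = jωL/(R + jωL).
Step 3 — Numerator jωL = j·0.9993; denominator R + jωL = 1150 + j0.9993.
Step 4 — H = 7.551e-07 + j0.0008689.
Step 5 — Magnitude: |H| = 0.0008689 (-61.2 dB); phase: φ = 90.0°.

|H| = 0.0008689 (-61.2 dB), φ = 90.0°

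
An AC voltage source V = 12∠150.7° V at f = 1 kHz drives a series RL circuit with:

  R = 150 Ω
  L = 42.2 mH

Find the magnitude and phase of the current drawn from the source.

Step 1 — Angular frequency: ω = 2π·f = 2π·1000 = 6283 rad/s.
Step 2 — Component impedances:
  R: Z = R = 150 Ω
  L: Z = jωL = j·6283·0.0422 = 0 + j265.2 Ω
Step 3 — Series combination: Z_total = R + L = 150 + j265.2 Ω = 304.6∠60.5° Ω.
Step 4 — Source phasor: V = 12∠150.7° V = -10.46 + j5.873 V.
Step 5 — Ohm's law: I = V / Z_total = (-10.46 + j5.873) / (150 + j265.2) = -0.0001358 + j0.03939 A.
Step 6 — Convert to polar: |I| = 0.03939 A, ∠I = 90.2°.

I = 0.03939∠90.2° A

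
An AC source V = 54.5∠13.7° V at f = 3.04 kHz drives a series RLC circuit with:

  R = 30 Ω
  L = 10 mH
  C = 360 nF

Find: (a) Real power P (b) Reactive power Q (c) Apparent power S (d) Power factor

Step 1 — Angular frequency: ω = 2π·f = 2π·3040 = 1.91e+04 rad/s.
Step 2 — Component impedances:
  R: Z = R = 30 Ω
  L: Z = jωL = j·1.91e+04·0.01 = 0 + j191 Ω
  C: Z = 1/(jωC) = -j/(ω·C) = 0 - j145.4 Ω
Step 3 — Series combination: Z_total = R + L + C = 30 + j45.58 Ω = 54.57∠56.6° Ω.
Step 4 — Source phasor: V = 54.5∠13.7° V = 52.95 + j12.91 V.
Step 5 — Current: I = V / Z = 0.731 - j0.6805 A = 0.9987∠-42.9° A.
Step 6 — Complex power: S = V·I* = 29.92 + j45.47 VA.
Step 7 — Real power: P = Re(S) = 29.92 W.
Step 8 — Reactive power: Q = Im(S) = 45.47 VAR.
Step 9 — Apparent power: |S| = 54.43 VA.
Step 10 — Power factor: PF = P/|S| = 0.5498 (lagging).

(a) P = 29.92 W  (b) Q = 45.47 VAR  (c) S = 54.43 VA  (d) PF = 0.5498 (lagging)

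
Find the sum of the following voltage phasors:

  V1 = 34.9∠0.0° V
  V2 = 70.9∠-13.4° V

Step 1 — Convert each phasor to rectangular form:
  V1 = 34.9·(cos(0.0°) + j·sin(0.0°)) = 34.9 V
  V2 = 70.9·(cos(-13.4°) + j·sin(-13.4°)) = 68.97 - j16.43 V
Step 2 — Sum components: V_total = 103.9 - j16.43 V.
Step 3 — Convert to polar: |V_total| = 105.2 V, ∠V_total = -9.0°.

V_total = 105.2∠-9.0° V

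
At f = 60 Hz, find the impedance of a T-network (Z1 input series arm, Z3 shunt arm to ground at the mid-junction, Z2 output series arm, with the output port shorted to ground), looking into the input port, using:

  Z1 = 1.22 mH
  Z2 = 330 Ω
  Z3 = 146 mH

Step 1 — Angular frequency: ω = 2π·f = 2π·60 = 377 rad/s.
Step 2 — Component impedances:
  Z1: Z = jωL = j·377·0.00122 = 0 + j0.4599 Ω
  Z2: Z = R = 330 Ω
  Z3: Z = jωL = j·377·0.146 = 0 + j55.04 Ω
Step 3 — With the output port shorted to ground, the output series arm Z2 runs from the junction to ground; the shunt arm Z3 also runs from the junction to ground. They appear in parallel: Z3 || Z2 = 8.932 + j53.55 Ω.
Step 4 — Series with input arm Z1: Z_in = Z1 + (Z3 || Z2) = 8.932 + j54.01 Ω = 54.74∠80.6° Ω.

Z = 8.932 + j54.01 Ω = 54.74∠80.6° Ω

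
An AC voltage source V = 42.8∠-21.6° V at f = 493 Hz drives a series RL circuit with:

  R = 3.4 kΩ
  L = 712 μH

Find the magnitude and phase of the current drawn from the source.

Step 1 — Angular frequency: ω = 2π·f = 2π·493 = 3098 rad/s.
Step 2 — Component impedances:
  R: Z = R = 3400 Ω
  L: Z = jωL = j·3098·0.000712 = 0 + j2.205 Ω
Step 3 — Series combination: Z_total = R + L = 3400 + j2.205 Ω = 3400∠0.0° Ω.
Step 4 — Source phasor: V = 42.8∠-21.6° V = 39.79 - j15.76 V.
Step 5 — Ohm's law: I = V / Z_total = (39.79 - j15.76) / (3400 + j2.205) = 0.0117 - j0.004642 A.
Step 6 — Convert to polar: |I| = 0.01259 A, ∠I = -21.6°.

I = 0.01259∠-21.6° A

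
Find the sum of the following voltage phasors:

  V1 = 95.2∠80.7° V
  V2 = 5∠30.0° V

Step 1 — Convert each phasor to rectangular form:
  V1 = 95.2·(cos(80.7°) + j·sin(80.7°)) = 15.38 + j93.95 V
  V2 = 5·(cos(30.0°) + j·sin(30.0°)) = 4.33 + j2.5 V
Step 2 — Sum components: V_total = 19.71 + j96.45 V.
Step 3 — Convert to polar: |V_total| = 98.44 V, ∠V_total = 78.4°.

V_total = 98.44∠78.4° V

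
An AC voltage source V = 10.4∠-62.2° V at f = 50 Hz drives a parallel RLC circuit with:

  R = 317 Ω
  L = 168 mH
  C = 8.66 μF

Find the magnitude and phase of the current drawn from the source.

Step 1 — Angular frequency: ω = 2π·f = 2π·50 = 314.2 rad/s.
Step 2 — Component impedances:
  R: Z = R = 317 Ω
  L: Z = jωL = j·314.2·0.168 = 0 + j52.78 Ω
  C: Z = 1/(jωC) = -j/(ω·C) = 0 - j367.6 Ω
Step 3 — Parallel combination: 1/Z_total = 1/R + 1/L + 1/C; Z_total = 11.54 + j59.38 Ω = 60.5∠79.0° Ω.
Step 4 — Source phasor: V = 10.4∠-62.2° V = 4.85 - j9.2 V.
Step 5 — Ohm's law: I = V / Z_total = (4.85 - j9.2) / (11.54 + j59.38) = -0.134 - j0.1077 A.
Step 6 — Convert to polar: |I| = 0.1719 A, ∠I = -141.2°.

I = 0.1719∠-141.2° A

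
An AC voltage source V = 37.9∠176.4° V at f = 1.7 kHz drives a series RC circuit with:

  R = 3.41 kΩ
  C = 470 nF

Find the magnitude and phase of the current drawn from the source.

Step 1 — Angular frequency: ω = 2π·f = 2π·1700 = 1.068e+04 rad/s.
Step 2 — Component impedances:
  R: Z = R = 3410 Ω
  C: Z = 1/(jωC) = -j/(ω·C) = 0 - j199.2 Ω
Step 3 — Series combination: Z_total = R + C = 3410 - j199.2 Ω = 3416∠-3.3° Ω.
Step 4 — Source phasor: V = 37.9∠176.4° V = -37.83 + j2.38 V.
Step 5 — Ohm's law: I = V / Z_total = (-37.83 + j2.38) / (3410 - j199.2) = -0.0111 + j4.975e-05 A.
Step 6 — Convert to polar: |I| = 0.0111 A, ∠I = 179.7°.

I = 0.0111∠179.7° A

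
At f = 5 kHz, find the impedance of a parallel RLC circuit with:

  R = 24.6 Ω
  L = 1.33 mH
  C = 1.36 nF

Step 1 — Angular frequency: ω = 2π·f = 2π·5000 = 3.142e+04 rad/s.
Step 2 — Component impedances:
  R: Z = R = 24.6 Ω
  L: Z = jωL = j·3.142e+04·0.00133 = 0 + j41.78 Ω
  C: Z = 1/(jωC) = -j/(ω·C) = 0 - j2.341e+04 Ω
Step 3 — Parallel combination: 1/Z_total = 1/R + 1/L + 1/C; Z_total = 18.28 + j10.75 Ω = 21.21∠30.4° Ω.

Z = 18.28 + j10.75 Ω = 21.21∠30.4° Ω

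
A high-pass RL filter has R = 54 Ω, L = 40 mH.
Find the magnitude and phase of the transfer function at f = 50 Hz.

Step 1 — Angular frequency: ω = 2π·50 = 314.2 rad/s.
Step 2 — Transfer function: H(jω) = jωL/(R + jωL).
Step 3 — Numerator jωL = j·12.57; denominator R + jωL = 54 + j12.57.
Step 4 — H = 0.05137 + j0.2208.
Step 5 — Magnitude: |H| = 0.2267 (-12.9 dB); phase: φ = 76.9°.

|H| = 0.2267 (-12.9 dB), φ = 76.9°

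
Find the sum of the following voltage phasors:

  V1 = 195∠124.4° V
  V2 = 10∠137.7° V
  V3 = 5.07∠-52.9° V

Step 1 — Convert each phasor to rectangular form:
  V1 = 195·(cos(124.4°) + j·sin(124.4°)) = -110.2 + j160.9 V
  V2 = 10·(cos(137.7°) + j·sin(137.7°)) = -7.396 + j6.73 V
  V3 = 5.07·(cos(-52.9°) + j·sin(-52.9°)) = 3.058 - j4.044 V
Step 2 — Sum components: V_total = -114.5 + j163.6 V.
Step 3 — Convert to polar: |V_total| = 199.7 V, ∠V_total = 125.0°.

V_total = 199.7∠125.0° V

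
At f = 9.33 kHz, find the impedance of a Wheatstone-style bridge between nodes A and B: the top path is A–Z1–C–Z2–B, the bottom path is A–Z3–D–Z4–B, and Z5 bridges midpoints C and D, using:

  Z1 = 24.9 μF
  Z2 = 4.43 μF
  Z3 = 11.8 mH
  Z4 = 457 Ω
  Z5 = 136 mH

Step 1 — Angular frequency: ω = 2π·f = 2π·9330 = 5.862e+04 rad/s.
Step 2 — Component impedances:
  Z1: Z = 1/(jωC) = -j/(ω·C) = 0 - j0.6851 Ω
  Z2: Z = 1/(jωC) = -j/(ω·C) = 0 - j3.851 Ω
  Z3: Z = jωL = j·5.862e+04·0.0118 = 0 + j691.7 Ω
  Z4: Z = R = 457 Ω
  Z5: Z = jωL = j·5.862e+04·0.136 = 0 + j7973 Ω
Step 3 — Bridge requires nodal analysis (the Z5 bridge couples midpoints C and D, so the two paths cannot be reduced to a simple series/parallel combination). Setting node B to ground and injecting 1 A at node A, the 3-node admittance system at A, C, D solves to V_A = Z_AB = 0.01508 - j4.557 Ω = 4.557∠-89.8° Ω.

Z = 0.01508 - j4.557 Ω = 4.557∠-89.8° Ω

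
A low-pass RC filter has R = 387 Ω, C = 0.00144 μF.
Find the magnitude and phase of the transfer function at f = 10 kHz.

Step 1 — Angular frequency: ω = 2π·1e+04 = 6.283e+04 rad/s.
Step 2 — Transfer function: H(jω) = 1/(1 + jωRC).
Step 3 — Denominator: 1 + jωRC = 1 + j·6.283e+04·387·1.44e-09 = 1 + j0.03501.
Step 4 — H = 0.9988 - j0.03497.
Step 5 — Magnitude: |H| = 0.9994 (-0.0 dB); phase: φ = -2.0°.

|H| = 0.9994 (-0.0 dB), φ = -2.0°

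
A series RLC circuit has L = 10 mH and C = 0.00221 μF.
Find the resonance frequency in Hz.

Step 1 — Resonance condition Im(Z)=0 gives ω₀ = 1/√(LC).
Step 2 — ω₀ = 1/√(0.01·2.21e-09) = 2.127e+05 rad/s.
Step 3 — f₀ = ω₀/(2π) = 3.386e+04 Hz.

f₀ = 3.386e+04 Hz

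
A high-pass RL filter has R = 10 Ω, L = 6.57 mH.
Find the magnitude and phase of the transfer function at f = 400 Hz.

Step 1 — Angular frequency: ω = 2π·400 = 2513 rad/s.
Step 2 — Transfer function: H(jω) = jωL/(R + jωL).
Step 3 — Numerator jωL = j·16.51; denominator R + jωL = 10 + j16.51.
Step 4 — H = 0.7317 + j0.4431.
Step 5 — Magnitude: |H| = 0.8554 (-1.4 dB); phase: φ = 31.2°.

|H| = 0.8554 (-1.4 dB), φ = 31.2°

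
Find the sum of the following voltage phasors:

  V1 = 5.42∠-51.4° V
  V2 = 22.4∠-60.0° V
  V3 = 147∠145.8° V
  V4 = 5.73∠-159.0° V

Step 1 — Convert each phasor to rectangular form:
  V1 = 5.42·(cos(-51.4°) + j·sin(-51.4°)) = 3.381 - j4.236 V
  V2 = 22.4·(cos(-60.0°) + j·sin(-60.0°)) = 11.2 - j19.4 V
  V3 = 147·(cos(145.8°) + j·sin(145.8°)) = -121.6 + j82.63 V
  V4 = 5.73·(cos(-159.0°) + j·sin(-159.0°)) = -5.349 - j2.053 V
Step 2 — Sum components: V_total = -112.3 + j56.94 V.
Step 3 — Convert to polar: |V_total| = 126 V, ∠V_total = 153.1°.

V_total = 126∠153.1° V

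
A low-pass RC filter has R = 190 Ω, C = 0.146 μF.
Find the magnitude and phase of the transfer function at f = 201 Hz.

Step 1 — Angular frequency: ω = 2π·201 = 1263 rad/s.
Step 2 — Transfer function: H(jω) = 1/(1 + jωRC).
Step 3 — Denominator: 1 + jωRC = 1 + j·1263·190·1.46e-07 = 1 + j0.03503.
Step 4 — H = 0.9988 - j0.03499.
Step 5 — Magnitude: |H| = 0.9994 (-0.0 dB); phase: φ = -2.0°.

|H| = 0.9994 (-0.0 dB), φ = -2.0°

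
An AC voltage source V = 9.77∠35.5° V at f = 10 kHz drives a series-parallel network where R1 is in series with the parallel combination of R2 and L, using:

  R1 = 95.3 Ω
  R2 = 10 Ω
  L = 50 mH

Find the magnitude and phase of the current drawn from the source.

Step 1 — Angular frequency: ω = 2π·f = 2π·1e+04 = 6.283e+04 rad/s.
Step 2 — Component impedances:
  R1: Z = R = 95.3 Ω
  R2: Z = R = 10 Ω
  L: Z = jωL = j·6.283e+04·0.05 = 0 + j3142 Ω
Step 3 — Parallel branch: R2 || L = 1/(1/R2 + 1/L) = 10 + j0.03183 Ω.
Step 4 — Series with R1: Z_total = R1 + (R2 || L) = 105.3 + j0.03183 Ω = 105.3∠0.0° Ω.
Step 5 — Source phasor: V = 9.77∠35.5° V = 7.954 + j5.673 V.
Step 6 — Ohm's law: I = V / Z_total = (7.954 + j5.673) / (105.3 + j0.03183) = 0.07555 + j0.05386 A.
Step 7 — Convert to polar: |I| = 0.09278 A, ∠I = 35.5°.

I = 0.09278∠35.5° A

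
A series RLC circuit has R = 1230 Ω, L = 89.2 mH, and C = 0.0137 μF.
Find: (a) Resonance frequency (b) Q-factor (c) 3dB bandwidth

Step 1 — Resonance: ω₀ = 1/√(LC) = 1/√(0.0892·1.37e-08) = 2.861e+04 rad/s.
Step 2 — f₀ = ω₀/(2π) = 4553 Hz.
Step 3 — Series Q: Q = ω₀L/R = 2.861e+04·0.0892/1230 = 2.075.
Step 4 — Bandwidth: Δω = ω₀/Q = 1.379e+04 rad/s; BW = Δω/(2π) = 2195 Hz.

(a) f₀ = 4553 Hz  (b) Q = 2.075  (c) BW = 2195 Hz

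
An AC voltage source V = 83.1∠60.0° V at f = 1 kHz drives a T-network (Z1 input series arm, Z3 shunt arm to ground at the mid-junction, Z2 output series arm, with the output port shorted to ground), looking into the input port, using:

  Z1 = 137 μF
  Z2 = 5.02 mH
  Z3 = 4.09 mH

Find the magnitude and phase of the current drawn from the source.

Step 1 — Angular frequency: ω = 2π·f = 2π·1000 = 6283 rad/s.
Step 2 — Component impedances:
  Z1: Z = 1/(jωC) = -j/(ω·C) = 0 - j1.162 Ω
  Z2: Z = jωL = j·6283·0.00502 = 0 + j31.54 Ω
  Z3: Z = jωL = j·6283·0.00409 = 0 + j25.7 Ω
Step 3 — With the output port shorted to ground, the output series arm Z2 runs from the junction to ground; the shunt arm Z3 also runs from the junction to ground. They appear in parallel: Z3 || Z2 = 0 + j14.16 Ω.
Step 4 — Series with input arm Z1: Z_in = Z1 + (Z3 || Z2) = 0 + j13 Ω = 13∠90.0° Ω.
Step 5 — Source phasor: V = 83.1∠60.0° V = 41.55 + j71.97 V.
Step 6 — Ohm's law: I = V / Z_total = (41.55 + j71.97) / (0 + j13) = 5.536 - j3.196 A.
Step 7 — Convert to polar: |I| = 6.393 A, ∠I = -30.0°.

I = 6.393∠-30.0° A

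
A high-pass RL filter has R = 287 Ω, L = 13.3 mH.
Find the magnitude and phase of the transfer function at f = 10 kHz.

Step 1 — Angular frequency: ω = 2π·1e+04 = 6.283e+04 rad/s.
Step 2 — Transfer function: H(jω) = jωL/(R + jωL).
Step 3 — Numerator jωL = j·835.7; denominator R + jωL = 287 + j835.7.
Step 4 — H = 0.8945 + j0.3072.
Step 5 — Magnitude: |H| = 0.9458 (-0.5 dB); phase: φ = 19.0°.

|H| = 0.9458 (-0.5 dB), φ = 19.0°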